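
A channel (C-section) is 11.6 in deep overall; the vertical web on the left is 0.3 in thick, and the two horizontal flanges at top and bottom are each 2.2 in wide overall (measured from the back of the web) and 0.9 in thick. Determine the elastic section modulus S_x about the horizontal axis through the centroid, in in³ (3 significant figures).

S_x ≈ 23.6 in³

Break the section into simple shapes (no overlaps), measuring from the bottom-left corner of the bounding box.
Web: 0.3 × 11.6, A = 3.48 in², y = 5.8 in, Ī = 39.022 in⁴.
Top flange (beyond web): 1.9 × 0.9, A = 1.71 in², y = 11.15 in, Ī = 0.11543 in⁴.
Bottom flange (beyond web): 1.9 × 0.9, A = 1.71 in², y = 0.45 in, Ī = 0.11543 in⁴.
By symmetry the centroid is at mid-height, ȳ = 5.8 in.
Transfer each piece to the horizontal axis through the centroid using Ī + A·d² with d = y − 5.8:
  web: d = 0 in → contributes +39.022 in⁴
  top flange (beyond web): d = 5.35 in → contributes +49.06 in⁴
  bottom flange (beyond web): d = -5.35 in → contributes +49.06 in⁴
Total I = 137.14 in⁴.
Extreme fibre distance c = 5.8 in; S = I/c = 23.645 in³.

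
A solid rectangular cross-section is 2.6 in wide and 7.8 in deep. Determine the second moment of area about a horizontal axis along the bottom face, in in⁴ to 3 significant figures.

I_base ≈ 411 in⁴

The section: 2.6 × 7.8, A = 20.28 in², y = 3.9 in, Ī = 102.82 in⁴.
Transfer it to a horizontal axis along the bottom face using Ī + A·d² with d = y − 0:
  the section: d = 3.9 in → contributes +411.28 in⁴
Total I = 411.28 in⁴.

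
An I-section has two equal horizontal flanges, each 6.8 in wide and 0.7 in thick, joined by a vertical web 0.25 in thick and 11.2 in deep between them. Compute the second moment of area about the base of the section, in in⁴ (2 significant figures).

I_base ≈ 860 in⁴

Break the section into simple shapes (no overlaps), measuring from the bottom-left corner of the bounding box.
Bottom flange: 6.8 × 0.7, A = 4.76 in², y = 0.35 in, Ī = 0.1944 in⁴.
Web: 0.25 × 11.2, A = 2.8 in², y = 6.3 in, Ī = 29.27 in⁴.
Top flange: 6.8 × 0.7, A = 4.76 in², y = 12.25 in, Ī = 0.1944 in⁴.
Transfer each piece to the base of the section using Ī + A·d² with d = y − 0:
  bottom flange: d = 0.35 in → contributes +0.7775 in⁴
  web: d = 6.3 in → contributes +140.4 in⁴
  top flange: d = 12.25 in → contributes +714.5 in⁴
Total I = 855.7 in⁴.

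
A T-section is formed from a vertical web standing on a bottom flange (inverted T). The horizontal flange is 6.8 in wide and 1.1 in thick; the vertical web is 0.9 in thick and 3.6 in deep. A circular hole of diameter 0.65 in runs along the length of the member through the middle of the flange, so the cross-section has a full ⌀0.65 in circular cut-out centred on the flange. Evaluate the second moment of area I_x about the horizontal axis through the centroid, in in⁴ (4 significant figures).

I_x ≈ 16.56 in⁴

Decompose the section into non-overlapping parts with the origin at the bottom-left of its bounding rectangle.
Flange: 6.8 × 1.1, A = 7.48 in², y = 0.55 in, Ī = 0.754233 in⁴.
Web: 0.9 × 3.6, A = 3.24 in², y = 2.9 in, Ī = 3.4992 in⁴.
Hole (subtracted): ⌀0.65, A = 0.331831 in², y = 0.55 in, Ī = 0.00876241 in⁴.
Centroid: ȳ = ΣA·y / ΣA = 1.28295 in.
Transfer each piece to the horizontal axis through the centroid using Ī + A·d² with d = y − 1.28295:
  flange: d = -0.732949 in → contributes +4.7726 in⁴
  web: d = 1.61705 in → contributes +11.9713 in⁴
  hole: d = -0.732949 in → contributes −0.187027 in⁴
Total I = 16.5569 in⁴.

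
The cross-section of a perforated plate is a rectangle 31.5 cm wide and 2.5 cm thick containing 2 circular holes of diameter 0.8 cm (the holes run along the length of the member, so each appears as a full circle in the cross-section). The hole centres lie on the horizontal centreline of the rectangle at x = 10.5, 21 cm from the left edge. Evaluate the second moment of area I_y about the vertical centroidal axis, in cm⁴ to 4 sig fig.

Decompose the section into non-overlapping parts with the origin at the bottom-left of its bounding rectangle.
Plate: 31.5 × 2.5, A = 78.75 cm², x = 15.75 cm, Ī = 6511.64 cm⁴.
Hole 1 (subtracted): ⌀0.8, A = 0.502655 cm², x = 10.5 cm, Ī = 0.0201062 cm⁴.
Hole 2 (subtracted): ⌀0.8, A = 0.502655 cm², x = 21 cm, Ī = 0.0201062 cm⁴.
By symmetry the centroid is at mid-width, x̄ = 15.75 cm.
Transfer each piece to the vertical centroidal axis using Ī + A·d² with d = x − 15.75:
  plate: d = 0 cm → contributes +6511.64 cm⁴
  hole 1: d = -5.25 cm → contributes −13.8745 cm⁴
  hole 2: d = 5.25 cm → contributes −13.8745 cm⁴
Total I = 6483.89 cm⁴.

I_y ≈ 6484 cm⁴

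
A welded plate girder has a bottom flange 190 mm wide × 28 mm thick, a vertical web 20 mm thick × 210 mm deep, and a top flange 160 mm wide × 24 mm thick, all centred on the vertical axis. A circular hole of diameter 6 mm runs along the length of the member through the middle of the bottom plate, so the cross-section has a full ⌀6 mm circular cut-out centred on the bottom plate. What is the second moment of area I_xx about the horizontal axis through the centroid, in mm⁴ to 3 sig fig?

I_xx ≈ 1.41 × 10⁸ mm⁴

Break the section into simple shapes (no overlaps), measuring from the bottom-left corner of the bounding box.
Bottom plate: 190 × 28, A = 5 320 mm², y = 14 mm, Ī = 347 573 mm⁴.
Web plate: 20 × 210, A = 4 200 mm², y = 133 mm, Ī = 15 435 000 mm⁴.
Top plate: 160 × 24, A = 3 840 mm², y = 250 mm, Ī = 184 320 mm⁴.
Hole (subtracted): ⌀6, A = 28.274 mm², y = 14 mm, Ī = 63.617 mm⁴.
Centroid: ȳ = ΣA·y / ΣA = 119.47 mm.
Transfer each piece to the horizontal axis through the centroid using Ī + A·d² with d = y − 119.47:
  bottom plate: d = -105.47 mm → contributes +59 522 026 mm⁴
  web plate: d = 13.534 mm → contributes +16 204 343 mm⁴
  top plate: d = 130.53 mm → contributes +65 614 845 mm⁴
  hole: d = -105.47 mm → contributes −314 560 mm⁴
Total I = 141 026 654 mm⁴.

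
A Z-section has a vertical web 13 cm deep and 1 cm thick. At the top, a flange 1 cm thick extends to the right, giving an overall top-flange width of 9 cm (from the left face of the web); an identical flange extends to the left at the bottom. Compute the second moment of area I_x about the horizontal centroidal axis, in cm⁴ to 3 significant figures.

I_x ≈ 760 cm⁴

Break the section into simple shapes (no overlaps), measuring from the bottom-left corner of the bounding box.
Web: 1 × 13, A = 13 cm², y = 6.5 cm, Ī = 183.08 cm⁴.
Top flange (beyond web): 8 × 1, A = 8 cm², y = 12.5 cm, Ī = 0.66667 cm⁴.
Bottom flange (beyond web): 8 × 1, A = 8 cm², y = 0.5 cm, Ī = 0.66667 cm⁴.
Centroid: ȳ = ΣA·y / ΣA = 6.5 cm.
Transfer each piece to the horizontal centroidal axis using Ī + A·d² with d = y − 6.5:
  web: d = 0 cm → contributes +183.08 cm⁴
  top flange (beyond web): d = 6 cm → contributes +288.67 cm⁴
  bottom flange (beyond web): d = -6 cm → contributes +288.67 cm⁴
Total I = 760.42 cm⁴.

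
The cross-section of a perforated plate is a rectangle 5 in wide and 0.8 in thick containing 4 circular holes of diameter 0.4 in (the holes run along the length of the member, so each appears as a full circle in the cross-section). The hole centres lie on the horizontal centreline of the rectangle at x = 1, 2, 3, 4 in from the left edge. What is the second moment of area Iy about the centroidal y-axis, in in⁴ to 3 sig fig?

Treat the section as a set of non-overlapping primitives; coordinates are from the bounding-box lower-left.
Plate: 5 × 0.8, A = 4 in², x = 2.5 in, Ī = 8.3333 in⁴.
Hole 1 (subtracted): ⌀0.4, A = 0.12566 in², x = 1 in, Ī = 0.0012566 in⁴.
Hole 2 (subtracted): ⌀0.4, A = 0.12566 in², x = 2 in, Ī = 0.0012566 in⁴.
Hole 3 (subtracted): ⌀0.4, A = 0.12566 in², x = 3 in, Ī = 0.0012566 in⁴.
Hole 4 (subtracted): ⌀0.4, A = 0.12566 in², x = 4 in, Ī = 0.0012566 in⁴.
By symmetry the centroid is at mid-width, x̄ = 2.5 in.
Transfer each piece to the centroidal y-axis using Ī + A·d² with d = x − 2.5:
  plate: d = 0 in → contributes +8.3333 in⁴
  hole 1: d = -1.5 in → contributes −0.284 in⁴
  hole 2: d = -0.5 in → contributes −0.032673 in⁴
  hole 3: d = 0.5 in → contributes −0.032673 in⁴
  hole 4: d = 1.5 in → contributes −0.284 in⁴
Total I = 7.7 in⁴.

Iy ≈ 7.70 in⁴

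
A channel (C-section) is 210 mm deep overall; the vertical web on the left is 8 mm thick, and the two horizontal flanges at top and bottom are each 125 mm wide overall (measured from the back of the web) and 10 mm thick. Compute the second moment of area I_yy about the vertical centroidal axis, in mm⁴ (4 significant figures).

Treat the section as a set of non-overlapping primitives; coordinates are from the bounding-box lower-left.
Web: 8 × 210, A = 1 680 mm², x = 4 mm, Ī = 8 960 mm⁴.
Top flange (beyond web): 117 × 10, A = 1 170 mm², x = 66.5 mm, Ī = 1 334 678 mm⁴.
Bottom flange (beyond web): 117 × 10, A = 1 170 mm², x = 66.5 mm, Ī = 1 334 678 mm⁴.
Centroid: x̄ = ΣA·x / ΣA = 40.3806 mm.
Transfer each piece to the vertical centroidal axis using Ī + A·d² with d = x − 40.3806:
  web: d = -36.3806 mm → contributes +2 232 520 mm⁴
  top flange (beyond web): d = 26.1194 mm → contributes +2 132 879 mm⁴
  bottom flange (beyond web): d = 26.1194 mm → contributes +2 132 879 mm⁴
Total I = 6 498 278 mm⁴.

I_yy ≈ 6.498 × 10⁶ mm⁴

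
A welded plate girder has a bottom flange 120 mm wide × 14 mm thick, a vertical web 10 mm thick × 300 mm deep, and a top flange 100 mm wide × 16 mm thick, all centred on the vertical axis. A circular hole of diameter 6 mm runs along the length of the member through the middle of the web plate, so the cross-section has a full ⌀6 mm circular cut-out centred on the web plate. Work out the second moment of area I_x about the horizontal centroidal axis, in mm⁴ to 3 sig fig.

I_x ≈ 1.04 × 10⁸ mm⁴

Break the section into simple shapes (no overlaps), measuring from the bottom-left corner of the bounding box.
Bottom plate: 120 × 14, A = 1 680 mm², y = 7 mm, Ī = 27 440 mm⁴.
Web plate: 10 × 300, A = 3 000 mm², y = 164 mm, Ī = 22 500 000 mm⁴.
Top plate: 100 × 16, A = 1 600 mm², y = 322 mm, Ī = 34 133 mm⁴.
Hole (subtracted): ⌀6, A = 28.274 mm², y = 164 mm, Ī = 63.617 mm⁴.
Centroid: ȳ = ΣA·y / ΣA = 162.25 mm.
Transfer each piece to the horizontal centroidal axis using Ī + A·d² with d = y − 162.25:
  bottom plate: d = -155.25 mm → contributes +40 518 120 mm⁴
  web plate: d = 1.7531 mm → contributes +22 509 220 mm⁴
  top plate: d = 159.75 mm → contributes +40 867 826 mm⁴
  hole: d = 1.7531 mm → contributes −150.52 mm⁴
Total I = 103 895 016 mm⁴.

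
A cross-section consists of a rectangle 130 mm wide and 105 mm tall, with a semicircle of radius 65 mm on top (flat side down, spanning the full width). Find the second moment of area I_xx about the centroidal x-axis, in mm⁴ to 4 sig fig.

I_xx ≈ 4.314 × 10⁷ mm⁴

Split into non-overlapping primitives; take the origin at the lower-left of the bounding box.
Rectangular body: 130 × 105, A = 13 650 mm², y = 52.5 mm, Ī = 12 540 938 mm⁴.
Semicircular cap: semicircle r = 65, A = 6636.61 mm², y = 132.587 mm, Ī = 1 959 230 mm⁴.
Centroid: ȳ = ΣA·y / ΣA = 78.6998 mm.
Transfer each piece to the centroidal x-axis using Ī + A·d² with d = y − 78.6998:
  rectangular body: d = -26.1998 mm → contributes +21 910 713 mm⁴
  semicircular cap: d = 53.887 mm → contributes +21 230 718 mm⁴
Total I = 43 141 431 mm⁴.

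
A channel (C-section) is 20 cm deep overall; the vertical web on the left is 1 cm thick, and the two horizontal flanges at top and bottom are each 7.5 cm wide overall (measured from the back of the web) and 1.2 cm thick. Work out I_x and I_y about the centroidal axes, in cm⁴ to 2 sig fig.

Split into non-overlapping primitives; take the origin at the lower-left of the bounding box.
Web: 1 × 20, A = 20 cm², y = 10 cm, Ī = 666.7 cm⁴.
Top flange (beyond web): 6.5 × 1.2, A = 7.8 cm², y = 19.4 cm, Ī = 0.936 cm⁴.
Bottom flange (beyond web): 6.5 × 1.2, A = 7.8 cm², y = 0.6 cm, Ī = 0.936 cm⁴.
By symmetry the centroid is at mid-height, ȳ = 10 cm.
Transfer each piece to the centroidal x-axis using Ī + A·d² with d = y − 10:
  web: d = 0 cm → contributes +666.7 cm⁴
  top flange (beyond web): d = 9.4 cm → contributes +690.1 cm⁴
  bottom flange (beyond web): d = -9.4 cm → contributes +690.1 cm⁴
Total I = 2 047 cm⁴.
For the y-axis: x̄ = 2.143 cm.
Repeating about the centroidal y-axis gives I_y = 179.8 cm⁴.

I_x ≈ 2000 cm⁴, I_y ≈ 180 cm⁴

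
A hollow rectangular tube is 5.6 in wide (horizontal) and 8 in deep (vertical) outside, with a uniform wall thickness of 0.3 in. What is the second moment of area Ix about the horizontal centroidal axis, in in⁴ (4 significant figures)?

Ix ≈ 70.09 in⁴

Decompose the section into non-overlapping parts with the origin at the bottom-left of its bounding rectangle.
Outer rectangle: 5.6 × 8, A = 44.8 in², y = 4 in, Ī = 238.933 in⁴.
Inner void (subtracted): 5 × 7.4, A = 37 in², y = 4 in, Ī = 168.843 in⁴.
By symmetry the centroid is at mid-height, ȳ = 4 in.
All pieces are centred on the horizontal centroidal axis, so I = ΣĪ (holes subtracted) = 70.09 in⁴.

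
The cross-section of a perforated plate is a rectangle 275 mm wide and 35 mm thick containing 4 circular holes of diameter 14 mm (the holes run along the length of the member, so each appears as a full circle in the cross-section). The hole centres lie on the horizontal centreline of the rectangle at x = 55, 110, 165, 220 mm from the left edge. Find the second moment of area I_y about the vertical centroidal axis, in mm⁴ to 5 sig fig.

I_y ≈ 5.8322 × 10⁷ mm⁴

Treat the section as a set of non-overlapping primitives; coordinates are from the bounding-box lower-left.
Plate: 275 × 35, A = 9 625 mm², x = 137.5 mm, Ī = 60 657 552 mm⁴.
Hole 1 (subtracted): ⌀14, A = 153.938 mm², x = 55 mm, Ī = 1885.741 mm⁴.
Hole 2 (subtracted): ⌀14, A = 153.938 mm², x = 110 mm, Ī = 1885.741 mm⁴.
Hole 3 (subtracted): ⌀14, A = 153.938 mm², x = 165 mm, Ī = 1885.741 mm⁴.
Hole 4 (subtracted): ⌀14, A = 153.938 mm², x = 220 mm, Ī = 1885.741 mm⁴.
By symmetry the centroid is at mid-width, x̄ = 137.5 mm.
Transfer each piece to the vertical centroidal axis using Ī + A·d² with d = x − 137.5:
  plate: d = 0 mm → contributes +60 657 552 mm⁴
  hole 1: d = -82.5 mm → contributes −1 049 627 mm⁴
  hole 2: d = -27.5 mm → contributes −118301.4 mm⁴
  hole 3: d = 27.5 mm → contributes −118301.4 mm⁴
  hole 4: d = 82.5 mm → contributes −1 049 627 mm⁴
Total I = 58 321 696 mm⁴.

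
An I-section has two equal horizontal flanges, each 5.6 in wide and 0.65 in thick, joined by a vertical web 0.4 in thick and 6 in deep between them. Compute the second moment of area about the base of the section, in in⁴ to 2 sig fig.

I_base ≈ 220 in⁴

Split into non-overlapping primitives; take the origin at the lower-left of the bounding box.
Bottom flange: 5.6 × 0.65, A = 3.64 in², y = 0.325 in, Ī = 0.1282 in⁴.
Web: 0.4 × 6, A = 2.4 in², y = 3.65 in, Ī = 7.2 in⁴.
Top flange: 5.6 × 0.65, A = 3.64 in², y = 6.975 in, Ī = 0.1282 in⁴.
Transfer each piece to the base of the section using Ī + A·d² with d = y − 0:
  bottom flange: d = 0.325 in → contributes +0.5126 in⁴
  web: d = 3.65 in → contributes +39.17 in⁴
  top flange: d = 6.975 in → contributes +177.2 in⁴
Total I = 216.9 in⁴.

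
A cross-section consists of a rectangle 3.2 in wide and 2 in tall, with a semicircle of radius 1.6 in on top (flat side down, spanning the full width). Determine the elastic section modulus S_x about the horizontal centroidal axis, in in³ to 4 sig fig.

S_x ≈ 5.028 in³

Split into non-overlapping primitives; take the origin at the lower-left of the bounding box.
Rectangular body: 3.2 × 2, A = 6.4 in², y = 1 in, Ī = 2.13333 in⁴.
Semicircular cap: semicircle r = 1.6, A = 4.02124 in², y = 2.67906 in, Ī = 0.719303 in⁴.
Centroid: ȳ = ΣA·y / ΣA = 1.6479 in.
Transfer each piece to the horizontal centroidal axis using Ī + A·d² with d = y − 1.6479:
  rectangular body: d = -0.647899 in → contributes +4.81988 in⁴
  semicircular cap: d = 1.03116 in → contributes +4.99507 in⁴
Total I = 9.81495 in⁴.
Extreme fibre distance c = 1.9521 in; S = I/c = 5.02789 in³.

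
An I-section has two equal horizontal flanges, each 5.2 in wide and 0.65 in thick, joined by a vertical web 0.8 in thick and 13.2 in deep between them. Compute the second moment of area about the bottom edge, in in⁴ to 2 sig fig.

Decompose the section into non-overlapping parts with the origin at the bottom-left of its bounding rectangle.
Bottom flange: 5.2 × 0.65, A = 3.38 in², y = 0.325 in, Ī = 0.119 in⁴.
Web: 0.8 × 13.2, A = 10.56 in², y = 7.25 in, Ī = 153.3 in⁴.
Top flange: 5.2 × 0.65, A = 3.38 in², y = 14.18 in, Ī = 0.119 in⁴.
Transfer each piece to the base of the section using Ī + A·d² with d = y − 0:
  bottom flange: d = 0.325 in → contributes +0.476 in⁴
  web: d = 7.25 in → contributes +708.4 in⁴
  top flange: d = 14.18 in → contributes +679.3 in⁴
Total I = 1 388 in⁴.

I_base ≈ 1400 in⁴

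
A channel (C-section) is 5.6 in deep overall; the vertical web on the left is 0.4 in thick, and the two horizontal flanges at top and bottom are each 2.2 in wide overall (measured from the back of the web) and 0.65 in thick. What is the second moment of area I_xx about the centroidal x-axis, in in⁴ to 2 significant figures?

Split into non-overlapping primitives; take the origin at the lower-left of the bounding box.
Web: 0.4 × 5.6, A = 2.24 in², y = 2.8 in, Ī = 5.854 in⁴.
Top flange (beyond web): 1.8 × 0.65, A = 1.17 in², y = 5.275 in, Ī = 0.04119 in⁴.
Bottom flange (beyond web): 1.8 × 0.65, A = 1.17 in², y = 0.325 in, Ī = 0.04119 in⁴.
By symmetry the centroid is at mid-height, ȳ = 2.8 in.
Transfer each piece to the centroidal x-axis using Ī + A·d² with d = y − 2.8:
  web: d = 0 in → contributes +5.854 in⁴
  top flange (beyond web): d = 2.475 in → contributes +7.208 in⁴
  bottom flange (beyond web): d = -2.475 in → contributes +7.208 in⁴
Total I = 20.27 in⁴.

I_xx ≈ 20 in⁴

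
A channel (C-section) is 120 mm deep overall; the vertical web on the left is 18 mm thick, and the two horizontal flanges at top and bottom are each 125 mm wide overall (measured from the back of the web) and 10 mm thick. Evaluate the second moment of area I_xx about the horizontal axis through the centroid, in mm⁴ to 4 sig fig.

I_xx ≈ 9.083 × 10⁶ mm⁴

Break the section into simple shapes (no overlaps), measuring from the bottom-left corner of the bounding box.
Web: 18 × 120, A = 2 160 mm², y = 60 mm, Ī = 2 592 000 mm⁴.
Top flange (beyond web): 107 × 10, A = 1 070 mm², y = 115 mm, Ī = 8916.67 mm⁴.
Bottom flange (beyond web): 107 × 10, A = 1 070 mm², y = 5 mm, Ī = 8916.67 mm⁴.
By symmetry the centroid is at mid-height, ȳ = 60 mm.
Transfer each piece to the horizontal axis through the centroid using Ī + A·d² with d = y − 60:
  web: d = 0 mm → contributes +2 592 000 mm⁴
  top flange (beyond web): d = 55 mm → contributes +3 245 667 mm⁴
  bottom flange (beyond web): d = -55 mm → contributes +3 245 667 mm⁴
Total I = 9 083 333 mm⁴.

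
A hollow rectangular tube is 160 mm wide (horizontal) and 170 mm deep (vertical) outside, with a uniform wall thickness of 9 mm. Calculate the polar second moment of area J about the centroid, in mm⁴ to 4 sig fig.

J ≈ 4.571 × 10⁷ mm⁴

Split into non-overlapping primitives; take the origin at the lower-left of the bounding box.
Outer rectangle: 160 × 170, A = 27 200 mm², y = 85 mm, Ī = 65 506 667 mm⁴.
Inner void (subtracted): 142 × 152, A = 21 584 mm², y = 85 mm, Ī = 41 556 395 mm⁴.
By symmetry the centroid is at mid-height, ȳ = 85 mm.
All pieces are centred on the centroidal x-axis, so I = ΣĪ (holes subtracted) = 23 950 272 mm⁴.
Repeating about the centroidal y-axis gives I_y = 21 758 352 mm⁴.
Polar second moment: J = I_x + I_y = 45 708 624 mm⁴.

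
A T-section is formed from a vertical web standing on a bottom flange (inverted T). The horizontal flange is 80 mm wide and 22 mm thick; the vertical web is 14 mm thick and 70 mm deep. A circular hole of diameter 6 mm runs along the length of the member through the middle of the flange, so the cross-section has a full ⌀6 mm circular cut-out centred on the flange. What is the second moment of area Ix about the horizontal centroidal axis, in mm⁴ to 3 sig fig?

Treat the section as a set of non-overlapping primitives; coordinates are from the bounding-box lower-left.
Flange: 80 × 22, A = 1 760 mm², y = 11 mm, Ī = 70 987 mm⁴.
Web: 14 × 70, A = 980 mm², y = 57 mm, Ī = 400 167 mm⁴.
Hole (subtracted): ⌀6, A = 28.274 mm², y = 11 mm, Ī = 63.617 mm⁴.
Centroid: ȳ = ΣA·y / ΣA = 27.624 mm.
Transfer each piece to the horizontal centroidal axis using Ī + A·d² with d = y − 27.624:
  flange: d = -16.624 mm → contributes +557 382 mm⁴
  web: d = 29.376 mm → contributes +1 245 851 mm⁴
  hole: d = -16.624 mm → contributes −7877.5 mm⁴
Total I = 1 795 355 mm⁴.

Ix ≈ 1.80 × 10⁶ mm⁴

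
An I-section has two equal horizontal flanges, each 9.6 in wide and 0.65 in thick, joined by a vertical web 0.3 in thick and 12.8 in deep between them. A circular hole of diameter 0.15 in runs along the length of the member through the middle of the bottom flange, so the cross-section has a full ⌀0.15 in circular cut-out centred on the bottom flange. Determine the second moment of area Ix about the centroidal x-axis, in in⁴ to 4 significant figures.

Ix ≈ 616.5 in⁴

Decompose the section into non-overlapping parts with the origin at the bottom-left of its bounding rectangle.
Bottom flange: 9.6 × 0.65, A = 6.24 in², y = 0.325 in, Ī = 0.2197 in⁴.
Web: 0.3 × 12.8, A = 3.84 in², y = 7.05 in, Ī = 52.4288 in⁴.
Top flange: 9.6 × 0.65, A = 6.24 in², y = 13.775 in, Ī = 0.2197 in⁴.
Hole (subtracted): ⌀0.15, A = 0.0176715 in², y = 0.325 in, Ī = 0.0000248505 in⁴.
Centroid: ȳ = ΣA·y / ΣA = 7.05729 in.
Transfer each piece to the centroidal x-axis using Ī + A·d² with d = y − 7.05729:
  bottom flange: d = -6.73229 in → contributes +283.04 in⁴
  web: d = -0.00728979 in → contributes +52.429 in⁴
  top flange: d = 6.71771 in → contributes +281.816 in⁴
  hole: d = -6.73229 in → contributes −0.800961 in⁴
Total I = 616.484 in⁴.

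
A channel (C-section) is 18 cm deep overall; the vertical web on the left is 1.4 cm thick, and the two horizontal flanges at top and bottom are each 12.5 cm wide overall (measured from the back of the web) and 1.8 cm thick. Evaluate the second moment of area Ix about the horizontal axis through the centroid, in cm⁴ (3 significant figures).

Ix ≈ 3310 cm⁴

Split into non-overlapping primitives; take the origin at the lower-left of the bounding box.
Web: 1.4 × 18, A = 25.2 cm², y = 9 cm, Ī = 680.4 cm⁴.
Top flange (beyond web): 11.1 × 1.8, A = 19.98 cm², y = 17.1 cm, Ī = 5.3946 cm⁴.
Bottom flange (beyond web): 11.1 × 1.8, A = 19.98 cm², y = 0.9 cm, Ī = 5.3946 cm⁴.
By symmetry the centroid is at mid-height, ȳ = 9 cm.
Transfer each piece to the horizontal axis through the centroid using Ī + A·d² with d = y − 9:
  web: d = 0 cm → contributes +680.4 cm⁴
  top flange (beyond web): d = 8.1 cm → contributes +1316.3 cm⁴
  bottom flange (beyond web): d = -8.1 cm → contributes +1316.3 cm⁴
Total I = 3 313 cm⁴.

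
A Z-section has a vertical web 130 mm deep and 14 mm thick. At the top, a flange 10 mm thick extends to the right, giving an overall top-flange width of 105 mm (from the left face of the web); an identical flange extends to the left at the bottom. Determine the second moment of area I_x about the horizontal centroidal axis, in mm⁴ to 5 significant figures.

I_x ≈ 9.1303 × 10⁶ mm⁴

Treat the section as a set of non-overlapping primitives; coordinates are from the bounding-box lower-left.
Web: 14 × 130, A = 1 820 mm², y = 65 mm, Ī = 2 563 167 mm⁴.
Top flange (beyond web): 91 × 10, A = 910 mm², y = 125 mm, Ī = 7583.333 mm⁴.
Bottom flange (beyond web): 91 × 10, A = 910 mm², y = 5 mm, Ī = 7583.333 mm⁴.
Centroid: ȳ = ΣA·y / ΣA = 65 mm.
Transfer each piece to the horizontal centroidal axis using Ī + A·d² with d = y − 65:
  web: d = 0 mm → contributes +2 563 167 mm⁴
  top flange (beyond web): d = 60 mm → contributes +3 283 583 mm⁴
  bottom flange (beyond web): d = -60 mm → contributes +3 283 583 mm⁴
Total I = 9 130 333 mm⁴.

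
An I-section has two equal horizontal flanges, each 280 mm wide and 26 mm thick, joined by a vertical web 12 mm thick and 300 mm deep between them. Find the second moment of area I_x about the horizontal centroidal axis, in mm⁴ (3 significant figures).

I_x ≈ 4.15 × 10⁸ mm⁴

Treat the section as a set of non-overlapping primitives; coordinates are from the bounding-box lower-left.
Bottom flange: 280 × 26, A = 7 280 mm², y = 13 mm, Ī = 410 107 mm⁴.
Web: 12 × 300, A = 3 600 mm², y = 176 mm, Ī = 27 000 000 mm⁴.
Top flange: 280 × 26, A = 7 280 mm², y = 339 mm, Ī = 410 107 mm⁴.
By symmetry the centroid is at mid-height, ȳ = 176 mm.
Transfer each piece to the horizontal centroidal axis using Ī + A·d² with d = y − 176:
  bottom flange: d = -163 mm → contributes +193 832 427 mm⁴
  web: d = 0 mm → contributes +27 000 000 mm⁴
  top flange: d = 163 mm → contributes +193 832 427 mm⁴
Total I = 414 664 853 mm⁴.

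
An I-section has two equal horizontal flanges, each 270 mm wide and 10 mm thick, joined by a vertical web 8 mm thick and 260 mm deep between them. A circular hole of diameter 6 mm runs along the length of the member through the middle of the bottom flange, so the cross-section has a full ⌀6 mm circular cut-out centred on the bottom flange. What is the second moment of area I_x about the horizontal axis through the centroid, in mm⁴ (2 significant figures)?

I_x ≈ 1.1 × 10⁸ mm⁴

Split into non-overlapping primitives; take the origin at the lower-left of the bounding box.
Bottom flange: 270 × 10, A = 2 700 mm², y = 5 mm, Ī = 22 500 mm⁴.
Web: 8 × 260, A = 2 080 mm², y = 140 mm, Ī = 11 717 333 mm⁴.
Top flange: 270 × 10, A = 2 700 mm², y = 275 mm, Ī = 22 500 mm⁴.
Hole (subtracted): ⌀6, A = 28.27 mm², y = 5 mm, Ī = 63.62 mm⁴.
Centroid: ȳ = ΣA·y / ΣA = 140.5 mm.
Transfer each piece to the horizontal axis through the centroid using Ī + A·d² with d = y − 140.5:
  bottom flange: d = -135.5 mm → contributes +49 604 128 mm⁴
  web: d = -0.5122 mm → contributes +11 717 879 mm⁴
  top flange: d = 134.5 mm → contributes +48 857 289 mm⁴
  hole: d = -135.5 mm → contributes −519 281 mm⁴
Total I = 109 660 015 mm⁴.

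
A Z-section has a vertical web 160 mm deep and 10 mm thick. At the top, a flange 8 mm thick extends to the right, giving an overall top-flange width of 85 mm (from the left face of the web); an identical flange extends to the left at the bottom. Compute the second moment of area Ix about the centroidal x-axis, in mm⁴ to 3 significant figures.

Ix ≈ 1.04 × 10⁷ mm⁴

Break the section into simple shapes (no overlaps), measuring from the bottom-left corner of the bounding box.
Web: 10 × 160, A = 1 600 mm², y = 80 mm, Ī = 3 413 333 mm⁴.
Top flange (beyond web): 75 × 8, A = 600 mm², y = 156 mm, Ī = 3 200 mm⁴.
Bottom flange (beyond web): 75 × 8, A = 600 mm², y = 4 mm, Ī = 3 200 mm⁴.
Centroid: ȳ = ΣA·y / ΣA = 80 mm.
Transfer each piece to the centroidal x-axis using Ī + A·d² with d = y − 80:
  web: d = 0 mm → contributes +3 413 333 mm⁴
  top flange (beyond web): d = 76 mm → contributes +3 468 800 mm⁴
  bottom flange (beyond web): d = -76 mm → contributes +3 468 800 mm⁴
Total I = 10 350 933 mm⁴.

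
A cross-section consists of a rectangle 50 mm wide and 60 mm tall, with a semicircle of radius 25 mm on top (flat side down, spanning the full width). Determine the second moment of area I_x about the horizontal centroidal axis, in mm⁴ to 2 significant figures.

Split into non-overlapping primitives; take the origin at the lower-left of the bounding box.
Rectangular body: 50 × 60, A = 3 000 mm², y = 30 mm, Ī = 900 000 mm⁴.
Semicircular cap: semicircle r = 25, A = 981.7 mm², y = 70.61 mm, Ī = 42 874 mm⁴.
Centroid: ȳ = ΣA·y / ΣA = 40.01 mm.
Transfer each piece to the horizontal centroidal axis using Ī + A·d² with d = y − 40.01:
  rectangular body: d = -10.01 mm → contributes +1 200 778 mm⁴
  semicircular cap: d = 30.6 mm → contributes +961 985 mm⁴
Total I = 2 162 763 mm⁴.

I_x ≈ 2.2 × 10⁶ mm⁴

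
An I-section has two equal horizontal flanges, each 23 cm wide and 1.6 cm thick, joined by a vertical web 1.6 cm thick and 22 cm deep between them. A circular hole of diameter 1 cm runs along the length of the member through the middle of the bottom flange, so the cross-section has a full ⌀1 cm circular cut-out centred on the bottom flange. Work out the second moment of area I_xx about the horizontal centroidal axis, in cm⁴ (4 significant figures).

I_xx ≈ 1.157 × 10⁴ cm⁴

Decompose the section into non-overlapping parts with the origin at the bottom-left of its bounding rectangle.
Bottom flange: 23 × 1.6, A = 36.8 cm², y = 0.8 cm, Ī = 7.85067 cm⁴.
Web: 1.6 × 22, A = 35.2 cm², y = 12.6 cm, Ī = 1419.73 cm⁴.
Top flange: 23 × 1.6, A = 36.8 cm², y = 24.4 cm, Ī = 7.85067 cm⁴.
Hole (subtracted): ⌀1, A = 0.785398 cm², y = 0.8 cm, Ī = 0.0490874 cm⁴.
Centroid: ȳ = ΣA·y / ΣA = 12.6858 cm.
Transfer each piece to the horizontal centroidal axis using Ī + A·d² with d = y − 12.6858:
  bottom flange: d = -11.8858 cm → contributes +5206.67 cm⁴
  web: d = -0.0858004 cm → contributes +1419.99 cm⁴
  top flange: d = 11.7142 cm → contributes +5057.64 cm⁴
  hole: d = -11.8858 cm → contributes −111.004 cm⁴
Total I = 11573.3 cm⁴.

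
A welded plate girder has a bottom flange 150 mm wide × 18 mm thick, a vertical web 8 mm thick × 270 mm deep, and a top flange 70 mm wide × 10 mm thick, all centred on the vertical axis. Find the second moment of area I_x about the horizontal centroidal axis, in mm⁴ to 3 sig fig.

I_x ≈ 6.77 × 10⁷ mm⁴

Treat the section as a set of non-overlapping primitives; coordinates are from the bounding-box lower-left.
Bottom plate: 150 × 18, A = 2 700 mm², y = 9 mm, Ī = 72 900 mm⁴.
Web plate: 8 × 270, A = 2 160 mm², y = 153 mm, Ī = 13 122 000 mm⁴.
Top plate: 70 × 10, A = 700 mm², y = 293 mm, Ī = 5833.3 mm⁴.
Centroid: ȳ = ΣA·y / ΣA = 100.7 mm.
Transfer each piece to the horizontal centroidal axis using Ī + A·d² with d = y − 100.7:
  bottom plate: d = -91.698 mm → contributes +22 775 834 mm⁴
  web plate: d = 52.302 mm → contributes +19 030 714 mm⁴
  top plate: d = 192.3 mm → contributes +25 891 917 mm⁴
Total I = 67 698 466 mm⁴.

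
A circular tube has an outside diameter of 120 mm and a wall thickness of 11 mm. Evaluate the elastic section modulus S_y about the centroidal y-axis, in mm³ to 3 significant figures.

S_y ≈ 9.42 × 10⁴ mm³

Split into non-overlapping primitives; take the origin at the lower-left of the bounding box.
Outer circle: ⌀120, A = 11 310 mm², x = 60 mm, Ī = 10 178 760 mm⁴.
Bore (subtracted): ⌀98, A = 7 543 mm², x = 60 mm, Ī = 4 527 664 mm⁴.
By symmetry the centroid is at mid-width, x̄ = 60 mm.
All pieces are centred on the centroidal y-axis, so I = ΣĪ (holes subtracted) = 5 651 096 mm⁴.
Extreme fibre distance c = 60 mm; S = I/c = 94 185 mm³.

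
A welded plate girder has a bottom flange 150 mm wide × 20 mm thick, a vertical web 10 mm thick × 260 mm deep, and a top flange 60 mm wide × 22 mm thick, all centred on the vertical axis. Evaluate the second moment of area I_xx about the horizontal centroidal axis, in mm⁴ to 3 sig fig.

I_xx ≈ 9.19 × 10⁷ mm⁴

Split into non-overlapping primitives; take the origin at the lower-left of the bounding box.
Bottom plate: 150 × 20, A = 3 000 mm², y = 10 mm, Ī = 100 000 mm⁴.
Web plate: 10 × 260, A = 2 600 mm², y = 150 mm, Ī = 14 646 667 mm⁴.
Top plate: 60 × 22, A = 1 320 mm², y = 291 mm, Ī = 53 240 mm⁴.
Centroid: ȳ = ΣA·y / ΣA = 116.2 mm.
Transfer each piece to the horizontal centroidal axis using Ī + A·d² with d = y − 116.2:
  bottom plate: d = -106.2 mm → contributes +33 936 793 mm⁴
  web plate: d = 33.798 mm → contributes +17 616 604 mm⁴
  top plate: d = 174.8 mm → contributes +40 384 826 mm⁴
Total I = 91 938 223 mm⁴.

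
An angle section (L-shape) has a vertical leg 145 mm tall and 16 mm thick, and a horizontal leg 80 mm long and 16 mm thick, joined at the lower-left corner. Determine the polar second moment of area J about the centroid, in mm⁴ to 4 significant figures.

J ≈ 8.578 × 10⁶ mm⁴

Decompose the section into non-overlapping parts with the origin at the bottom-left of its bounding rectangle.
Vertical leg: 16 × 145, A = 2 320 mm², y = 72.5 mm, Ī = 4 064 833 mm⁴.
Horizontal leg (remainder): 64 × 16, A = 1 024 mm², y = 8 mm, Ī = 21845.3 mm⁴.
Centroid: ȳ = ΣA·y / ΣA = 52.7488 mm.
Transfer each piece to the centroidal x-axis using Ī + A·d² with d = y − 52.7488:
  vertical leg: d = 19.7512 mm → contributes +4 969 888 mm⁴
  horizontal leg (remainder): d = -44.7488 mm → contributes +2 072 360 mm⁴
Total I = 7 042 248 mm⁴.
For the y-axis: x̄ = 20.2488 mm.
Repeating about the centroidal y-axis gives I_y = 1 535 708 mm⁴.
Polar second moment: J = I_x + I_y = 8 577 955 mm⁴.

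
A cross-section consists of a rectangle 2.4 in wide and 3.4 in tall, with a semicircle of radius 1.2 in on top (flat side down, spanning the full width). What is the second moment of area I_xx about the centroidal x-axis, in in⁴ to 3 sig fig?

I_xx ≈ 16.7 in⁴

Decompose the section into non-overlapping parts with the origin at the bottom-left of its bounding rectangle.
Rectangular body: 2.4 × 3.4, A = 8.16 in², y = 1.7 in, Ī = 7.8608 in⁴.
Semicircular cap: semicircle r = 1.2, A = 2.2619 in², y = 3.9093 in, Ī = 0.22759 in⁴.
Centroid: ȳ = ΣA·y / ΣA = 2.1795 in.
Transfer each piece to the centroidal x-axis using Ī + A·d² with d = y − 2.1795:
  rectangular body: d = -0.4795 in → contributes +9.7369 in⁴
  semicircular cap: d = 1.7298 in → contributes +6.9958 in⁴
Total I = 16.733 in⁴.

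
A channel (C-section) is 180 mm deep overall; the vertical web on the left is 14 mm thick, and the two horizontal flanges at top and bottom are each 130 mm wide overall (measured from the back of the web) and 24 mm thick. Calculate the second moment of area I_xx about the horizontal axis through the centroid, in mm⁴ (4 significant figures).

Break the section into simple shapes (no overlaps), measuring from the bottom-left corner of the bounding box.
Web: 14 × 180, A = 2 520 mm², y = 90 mm, Ī = 6 804 000 mm⁴.
Top flange (beyond web): 116 × 24, A = 2 784 mm², y = 168 mm, Ī = 133 632 mm⁴.
Bottom flange (beyond web): 116 × 24, A = 2 784 mm², y = 12 mm, Ī = 133 632 mm⁴.
By symmetry the centroid is at mid-height, ȳ = 90 mm.
Transfer each piece to the horizontal axis through the centroid using Ī + A·d² with d = y − 90:
  web: d = 0 mm → contributes +6 804 000 mm⁴
  top flange (beyond web): d = 78 mm → contributes +17 071 488 mm⁴
  bottom flange (beyond web): d = -78 mm → contributes +17 071 488 mm⁴
Total I = 40 946 976 mm⁴.

I_xx ≈ 4.095 × 10⁷ mm⁴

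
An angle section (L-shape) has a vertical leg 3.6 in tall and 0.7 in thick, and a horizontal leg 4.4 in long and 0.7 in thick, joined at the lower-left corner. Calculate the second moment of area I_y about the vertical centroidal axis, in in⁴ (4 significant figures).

Treat the section as a set of non-overlapping primitives; coordinates are from the bounding-box lower-left.
Vertical leg: 0.7 × 3.6, A = 2.52 in², x = 0.35 in, Ī = 0.1029 in⁴.
Horizontal leg (remainder): 3.7 × 0.7, A = 2.59 in², x = 2.55 in, Ī = 2.95476 in⁴.
Centroid: x̄ = ΣA·x / ΣA = 1.46507 in.
Transfer each piece to the vertical centroidal axis using Ī + A·d² with d = x − 1.46507:
  vertical leg: d = -1.11507 in → contributes +3.23621 in⁴
  horizontal leg (remainder): d = 1.08493 in → contributes +6.00339 in⁴
Total I = 9.2396 in⁴.

I_y ≈ 9.240 in⁴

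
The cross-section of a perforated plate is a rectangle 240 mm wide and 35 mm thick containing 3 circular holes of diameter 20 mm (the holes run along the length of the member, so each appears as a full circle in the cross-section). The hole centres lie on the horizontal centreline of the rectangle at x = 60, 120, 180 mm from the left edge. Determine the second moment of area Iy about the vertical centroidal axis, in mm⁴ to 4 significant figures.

Iy ≈ 3.803 × 10⁷ mm⁴

Treat the section as a set of non-overlapping primitives; coordinates are from the bounding-box lower-left.
Plate: 240 × 35, A = 8 400 mm², x = 120 mm, Ī = 40 320 000 mm⁴.
Hole 1 (subtracted): ⌀20, A = 314.159 mm², x = 60 mm, Ī = 7853.98 mm⁴.
Hole 2 (subtracted): ⌀20, A = 314.159 mm², x = 120 mm, Ī = 7853.98 mm⁴.
Hole 3 (subtracted): ⌀20, A = 314.159 mm², x = 180 mm, Ī = 7853.98 mm⁴.
By symmetry the centroid is at mid-width, x̄ = 120 mm.
Transfer each piece to the vertical centroidal axis using Ī + A·d² with d = x − 120:
  plate: d = 0 mm → contributes +40 320 000 mm⁴
  hole 1: d = -60 mm → contributes −1 138 827 mm⁴
  hole 2: d = 0 mm → contributes −7853.98 mm⁴
  hole 3: d = 60 mm → contributes −1 138 827 mm⁴
Total I = 38 034 491 mm⁴.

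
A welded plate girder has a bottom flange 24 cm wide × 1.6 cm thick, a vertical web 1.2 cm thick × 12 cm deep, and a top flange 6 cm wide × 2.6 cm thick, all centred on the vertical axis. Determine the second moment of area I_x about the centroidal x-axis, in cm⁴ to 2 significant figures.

Decompose the section into non-overlapping parts with the origin at the bottom-left of its bounding rectangle.
Bottom plate: 24 × 1.6, A = 38.4 cm², y = 0.8 cm, Ī = 8.192 cm⁴.
Web plate: 1.2 × 12, A = 14.4 cm², y = 7.6 cm, Ī = 172.8 cm⁴.
Top plate: 6 × 2.6, A = 15.6 cm², y = 14.9 cm, Ī = 8.788 cm⁴.
Centroid: ȳ = ΣA·y / ΣA = 5.447 cm.
Transfer each piece to the centroidal x-axis using Ī + A·d² with d = y − 5.447:
  bottom plate: d = -4.647 cm → contributes +837.6 cm⁴
  web plate: d = 2.153 cm → contributes +239.5 cm⁴
  top plate: d = 9.453 cm → contributes +1 403 cm⁴
Total I = 2 480 cm⁴.

I_x ≈ 2500 cm⁴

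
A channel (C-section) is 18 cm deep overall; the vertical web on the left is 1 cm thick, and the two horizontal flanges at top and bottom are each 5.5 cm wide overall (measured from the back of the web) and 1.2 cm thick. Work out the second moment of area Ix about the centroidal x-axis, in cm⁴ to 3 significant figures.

Ix ≈ 1250 cm⁴

Treat the section as a set of non-overlapping primitives; coordinates are from the bounding-box lower-left.
Web: 1 × 18, A = 18 cm², y = 9 cm, Ī = 486 cm⁴.
Top flange (beyond web): 4.5 × 1.2, A = 5.4 cm², y = 17.4 cm, Ī = 0.648 cm⁴.
Bottom flange (beyond web): 4.5 × 1.2, A = 5.4 cm², y = 0.6 cm, Ī = 0.648 cm⁴.
By symmetry the centroid is at mid-height, ȳ = 9 cm.
Transfer each piece to the centroidal x-axis using Ī + A·d² with d = y − 9:
  web: d = 0 cm → contributes +486 cm⁴
  top flange (beyond web): d = 8.4 cm → contributes +381.67 cm⁴
  bottom flange (beyond web): d = -8.4 cm → contributes +381.67 cm⁴
Total I = 1249.3 cm⁴.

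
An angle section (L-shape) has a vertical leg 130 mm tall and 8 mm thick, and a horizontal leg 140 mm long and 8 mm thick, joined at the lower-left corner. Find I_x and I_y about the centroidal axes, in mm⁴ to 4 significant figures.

I_x ≈ 3.420 × 10⁶ mm⁴, I_y ≈ 4.106 × 10⁶ mm⁴

Decompose the section into non-overlapping parts with the origin at the bottom-left of its bounding rectangle.
Vertical leg: 8 × 130, A = 1 040 mm², y = 65 mm, Ī = 1 464 667 mm⁴.
Horizontal leg (remainder): 132 × 8, A = 1 056 mm², y = 4 mm, Ī = 5 632 mm⁴.
Centroid: ȳ = ΣA·y / ΣA = 34.2672 mm.
Transfer each piece to the centroidal x-axis using Ī + A·d² with d = y − 34.2672:
  vertical leg: d = 30.7328 mm → contributes +2 446 953 mm⁴
  horizontal leg (remainder): d = -30.2672 mm → contributes +973 036 mm⁴
Total I = 3 419 989 mm⁴.
For the y-axis: x̄ = 39.2672 mm.
Repeating about the centroidal y-axis gives I_y = 4 106 309 mm⁴.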